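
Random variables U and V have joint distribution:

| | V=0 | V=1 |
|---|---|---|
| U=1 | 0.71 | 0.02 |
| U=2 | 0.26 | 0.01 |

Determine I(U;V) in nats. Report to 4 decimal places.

0.0003 nats

Marginals: p(U) = (0.7300, 0.2700), p(V) = (0.9700, 0.0300).
I(U;V) = H(U) + H(V) − H(U,V).
H(U) = 0.5833, H(V) = 0.1347, H(U,V) = 0.7177.
I(U;V) = 0.5833 + 0.1347 − 0.7177 = 0.0003 nats.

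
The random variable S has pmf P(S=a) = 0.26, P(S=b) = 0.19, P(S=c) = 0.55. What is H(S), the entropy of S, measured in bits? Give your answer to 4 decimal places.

H(S) = −Σ p·log₂ p.
  −(0.26)·log₂(0.26) = 0.50529
  −(0.19)·log₂(0.19) = 0.45523
  −(0.55)·log₂(0.55) = 0.47437
Sum: 0.50529 + 0.45523 + 0.47437 = 1.4349 bits.

1.4349 bits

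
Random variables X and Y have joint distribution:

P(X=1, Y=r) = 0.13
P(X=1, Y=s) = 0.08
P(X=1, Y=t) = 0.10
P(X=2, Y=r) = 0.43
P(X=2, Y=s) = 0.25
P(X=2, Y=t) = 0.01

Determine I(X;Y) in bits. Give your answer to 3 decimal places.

Marginals: p(X) = (0.3100, 0.6900), p(Y) = (0.5600, 0.3300, 0.1100).
I(X;Y) = H(X) + H(Y) − H(X,Y).
H(X) = 0.8932, H(Y) = 1.3465, H(X,Y) = 2.0963.
I(X;Y) = 0.8932 + 1.3465 − 2.0963 = 0.143 bits.

0.143 bits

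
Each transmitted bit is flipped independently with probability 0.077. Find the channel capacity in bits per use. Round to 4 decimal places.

Binary symmetric channel: C = 1 − h₂(ε) where h₂ is the binary entropy function.
h₂(0.077) = −0.077·log₂0.077 − 0.923·log₂0.923 = 0.3915.
C = 1 − 0.3915 = 0.6085 bits per channel use.

0.6085 bits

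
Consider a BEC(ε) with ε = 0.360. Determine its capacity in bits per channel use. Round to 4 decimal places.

Binary erasure channel: capacity C = 1 − ε.
C = 1 − 0.360 = 0.6400 bits per channel use.

0.6400 bits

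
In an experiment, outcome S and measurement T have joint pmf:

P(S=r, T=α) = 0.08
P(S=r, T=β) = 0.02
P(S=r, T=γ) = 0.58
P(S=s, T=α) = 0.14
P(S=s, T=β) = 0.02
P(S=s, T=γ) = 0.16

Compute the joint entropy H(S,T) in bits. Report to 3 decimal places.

H(S,T) = −Σ p(x,y)·log₂ p(x,y) over all 6 cells.
  cell (r,α): −0.08·log₂0.08 = 0.2915
  cell (r,β): −0.02·log₂0.02 = 0.1129
  cell (r,γ): −0.58·log₂0.58 = 0.4558
  cell (s,α): −0.14·log₂0.14 = 0.3971
  cell (s,β): −0.02·log₂0.02 = 0.1129
  cell (s,γ): −0.16·log₂0.16 = 0.4230
Sum = 1.793 bits.

1.793 bits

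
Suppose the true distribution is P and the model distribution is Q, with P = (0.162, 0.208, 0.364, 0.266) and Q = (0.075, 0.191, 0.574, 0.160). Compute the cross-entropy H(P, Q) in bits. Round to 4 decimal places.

2.0970 bits

H(P,Q) = −Σ p·log₂ q.
  −0.162·log₂(0.075) = 0.60539
  −0.208·log₂(0.191) = 0.49678
  −0.364·log₂(0.574) = 0.29152
  −0.266·log₂(0.160) = 0.70327
H(P,Q) = 2.0970 bits.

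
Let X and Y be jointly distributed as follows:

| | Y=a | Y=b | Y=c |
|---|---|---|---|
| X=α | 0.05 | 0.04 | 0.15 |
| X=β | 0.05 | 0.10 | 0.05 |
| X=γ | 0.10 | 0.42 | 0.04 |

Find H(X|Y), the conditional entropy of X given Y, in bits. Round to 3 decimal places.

Marginals: p(X) = (0.2400, 0.2000, 0.5600), p(Y) = (0.2000, 0.5600, 0.2400).
H(X|Y) = Σ p(Y) · H(X|Y=·).
  Y=a: p=0.2000, H(X|Y=a) = 1.5000
  Y=b: p=0.5600, H(X|Y=b) = 1.0271
  Y=c: p=0.2400, H(X|Y=c) = 1.3261
Weighted sum = 1.193 bits.

1.193 bits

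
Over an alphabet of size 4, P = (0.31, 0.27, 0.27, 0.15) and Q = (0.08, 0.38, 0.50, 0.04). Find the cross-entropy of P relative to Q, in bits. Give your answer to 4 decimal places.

H(P,Q) = −Σ p·log₂ q.
  −0.31·log₂(0.08) = 1.12960
  −0.27·log₂(0.38) = 0.37690
  −0.27·log₂(0.50) = 0.27000
  −0.15·log₂(0.04) = 0.69658
H(P,Q) = 2.4731 bits.

2.4731 bits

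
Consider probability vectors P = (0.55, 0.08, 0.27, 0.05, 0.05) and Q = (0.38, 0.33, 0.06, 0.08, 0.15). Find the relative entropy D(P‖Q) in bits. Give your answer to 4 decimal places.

D(P‖Q) = Σ p·log₂(p/q).
  0.55·log₂(0.55/0.38) = 0.29339
  0.08·log₂(0.08/0.33) = -0.16355
  0.27·log₂(0.27/0.06) = 0.58588
  0.05·log₂(0.05/0.08) = -0.03390
  0.05·log₂(0.05/0.15) = -0.07925
D(P‖Q) = 0.6026 bits.

0.6026 bits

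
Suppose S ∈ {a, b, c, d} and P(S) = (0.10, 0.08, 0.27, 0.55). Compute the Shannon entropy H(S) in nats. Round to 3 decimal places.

1.115 nats

H(S) = −Σ p·ln p.
  −(0.10)·ln(0.10) = 0.2303
  −(0.08)·ln(0.08) = 0.2021
  −(0.27)·ln(0.27) = 0.3535
  −(0.55)·ln(0.55) = 0.3288
Sum: 0.2303 + 0.2021 + 0.3535 + 0.3288 = 1.115 nats.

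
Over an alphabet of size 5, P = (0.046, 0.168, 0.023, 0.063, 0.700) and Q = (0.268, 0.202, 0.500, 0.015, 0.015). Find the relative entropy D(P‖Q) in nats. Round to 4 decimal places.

2.5977 nats

D(P‖Q) = Σ p·ln(p/q).
  0.046·ln(0.046/0.268) = -0.08107
  0.168·ln(0.168/0.202) = -0.03096
  0.023·ln(0.023/0.500) = -0.07082
  0.063·ln(0.063/0.015) = 0.09041
  0.700·ln(0.700/0.015) = 2.69012
D(P‖Q) = 2.5977 nats.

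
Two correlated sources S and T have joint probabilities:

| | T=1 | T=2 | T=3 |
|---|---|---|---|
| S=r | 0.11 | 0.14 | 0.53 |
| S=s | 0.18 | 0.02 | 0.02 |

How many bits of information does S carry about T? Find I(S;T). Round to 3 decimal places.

0.272 bits

Marginals: p(S) = (0.7800, 0.2200), p(T) = (0.2900, 0.1600, 0.5500).
I(S;T) = Σ p(x,y)·log₂[p(x,y)/(p(x)p(y))].
  (r,1): 0.11·log₂(0.4863) = -0.1144
  (r,2): 0.14·log₂(1.1218) = 0.0232
  (r,3): 0.53·log₂(1.2354) = 0.1617
  (s,1): 0.18·log₂(2.8213) = 0.2693
  (s,2): 0.02·log₂(0.5682) = -0.0163
  (s,3): 0.02·log₂(0.1653) = -0.0519
Sum = 0.272 bits.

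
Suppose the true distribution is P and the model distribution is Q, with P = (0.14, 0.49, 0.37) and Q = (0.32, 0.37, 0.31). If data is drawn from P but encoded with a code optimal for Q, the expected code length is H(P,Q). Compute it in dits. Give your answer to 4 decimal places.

H(P,Q) = −Σ p·log₁₀ q.
  −0.14·log₁₀(0.32) = 0.06928
  −0.49·log₁₀(0.37) = 0.21158
  −0.37·log₁₀(0.31) = 0.18820
H(P,Q) = 0.4691 dits.

0.4691 dits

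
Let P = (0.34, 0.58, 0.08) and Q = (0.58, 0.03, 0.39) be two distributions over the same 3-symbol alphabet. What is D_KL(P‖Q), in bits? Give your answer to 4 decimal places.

2.0335 bits

D(P‖Q) = Σ p·log₂(p/q).
  0.34·log₂(0.34/0.58) = -0.26198
  0.58·log₂(0.58/0.03) = 2.47835
  0.08·log₂(0.08/0.39) = -0.18283
D(P‖Q) = 2.0335 bits.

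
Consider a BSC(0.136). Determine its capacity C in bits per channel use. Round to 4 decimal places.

0.4263 bits

Binary symmetric channel: C = 1 − h₂(ε) where h₂ is the binary entropy function.
h₂(0.136) = −0.136·log₂0.136 − 0.864·log₂0.864 = 0.5737.
C = 1 − 0.5737 = 0.4263 bits per channel use.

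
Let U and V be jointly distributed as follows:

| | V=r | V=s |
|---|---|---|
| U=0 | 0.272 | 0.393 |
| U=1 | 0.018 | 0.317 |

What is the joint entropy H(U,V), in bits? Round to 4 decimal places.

1.6702 bits

H(U,V) = −Σ p(x,y)·log₂ p(x,y) over all 4 cells.
  cell (0,r): −0.272·log₂0.272 = 0.51090
  cell (0,s): −0.393·log₂0.393 = 0.52953
  cell (1,r): −0.018·log₂0.018 = 0.10433
  cell (1,s): −0.317·log₂0.317 = 0.52541
Sum = 1.6702 bits.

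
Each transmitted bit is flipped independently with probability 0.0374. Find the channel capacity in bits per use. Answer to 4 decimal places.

Binary symmetric channel: C = 1 − h₂(ε) where h₂ is the binary entropy function.
h₂(0.0374) = −0.0374·log₂0.0374 − 0.9626·log₂0.9626 = 0.2302.
C = 1 − 0.2302 = 0.7698 bits per channel use.

0.7698 bits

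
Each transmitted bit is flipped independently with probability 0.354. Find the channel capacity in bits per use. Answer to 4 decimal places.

0.0624 bits

Binary symmetric channel: C = 1 − h₂(ε) where h₂ is the binary entropy function.
h₂(0.354) = −0.354·log₂0.354 − 0.646·log₂0.646 = 0.9376.
C = 1 − 0.9376 = 0.0624 bits per channel use.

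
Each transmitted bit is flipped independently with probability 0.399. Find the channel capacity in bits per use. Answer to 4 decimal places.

Binary symmetric channel: C = 1 − h₂(ε) where h₂ is the binary entropy function.
h₂(0.399) = −0.399·log₂0.399 − 0.601·log₂0.601 = 0.9704.
C = 1 − 0.9704 = 0.0296 bits per channel use.

0.0296 bits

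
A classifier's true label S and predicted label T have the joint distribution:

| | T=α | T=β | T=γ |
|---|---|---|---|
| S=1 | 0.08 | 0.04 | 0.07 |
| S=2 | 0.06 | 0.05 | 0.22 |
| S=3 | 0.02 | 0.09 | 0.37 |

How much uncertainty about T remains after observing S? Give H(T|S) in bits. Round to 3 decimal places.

Chain rule: H(T|S) = H(S,T) − H(S).
Marginals: p(S) = (0.1900, 0.3300, 0.4800), p(T) = (0.1600, 0.1800, 0.6600).
H(S,T) = 2.6423 bits; H(S) = 1.4913 bits.
H(T|S) = 2.6423 − 1.4913 = 1.151 bits.

1.151 bits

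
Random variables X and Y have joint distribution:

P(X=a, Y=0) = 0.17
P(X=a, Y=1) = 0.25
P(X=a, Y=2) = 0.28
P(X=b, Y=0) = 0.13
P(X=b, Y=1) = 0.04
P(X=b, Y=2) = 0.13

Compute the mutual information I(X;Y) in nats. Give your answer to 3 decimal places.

Marginals: p(X) = (0.7000, 0.3000), p(Y) = (0.3000, 0.2900, 0.4100).
I(X;Y) = Σ p(x,y)·ln[p(x,y)/(p(x)p(y))].
  (a,0): 0.17·ln(0.8095) = -0.0359
  (a,1): 0.25·ln(1.2315) = 0.0521
  (a,2): 0.28·ln(0.9756) = -0.0069
  (b,0): 0.13·ln(1.4444) = 0.0478
  (b,1): 0.04·ln(0.4598) = -0.0311
  (b,2): 0.13·ln(1.0569) = 0.0072
Sum = 0.033 nats.

0.033 nats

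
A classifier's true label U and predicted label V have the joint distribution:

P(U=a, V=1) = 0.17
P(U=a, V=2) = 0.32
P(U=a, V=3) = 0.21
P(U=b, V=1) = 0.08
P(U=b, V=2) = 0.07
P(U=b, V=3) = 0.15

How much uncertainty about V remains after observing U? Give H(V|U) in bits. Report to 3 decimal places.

Marginals: p(U) = (0.7000, 0.3000), p(V) = (0.2500, 0.3900, 0.3600).
H(V|U) = Σ p(U) · H(V|U=·).
  U=a: p=0.7000, H(V|U=a) = 1.5332
  U=b: p=0.3000, H(V|U=b) = 1.4984
Weighted sum = 1.523 bits.

1.523 bits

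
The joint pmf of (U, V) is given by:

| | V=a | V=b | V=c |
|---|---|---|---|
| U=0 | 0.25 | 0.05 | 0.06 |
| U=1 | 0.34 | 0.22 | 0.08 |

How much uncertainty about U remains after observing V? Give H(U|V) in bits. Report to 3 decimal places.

Marginals: p(U) = (0.3600, 0.6400), p(V) = (0.5900, 0.2700, 0.1400).
H(U|V) = Σ p(V) · H(U|V=·).
  V=a: p=0.5900, H(U|V=a) = 0.9831
  V=b: p=0.2700, H(U|V=b) = 0.6913
  V=c: p=0.1400, H(U|V=c) = 0.9852
Weighted sum = 0.905 bits.

0.905 bits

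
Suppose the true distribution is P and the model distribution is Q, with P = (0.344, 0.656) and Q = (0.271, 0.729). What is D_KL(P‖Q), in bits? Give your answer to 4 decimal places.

0.0185 bits

D(P‖Q) = Σ p·log₂(p/q).
  0.344·log₂(0.344/0.271) = 0.11838
  0.656·log₂(0.656/0.729) = -0.09986
D(P‖Q) = 0.0185 bits.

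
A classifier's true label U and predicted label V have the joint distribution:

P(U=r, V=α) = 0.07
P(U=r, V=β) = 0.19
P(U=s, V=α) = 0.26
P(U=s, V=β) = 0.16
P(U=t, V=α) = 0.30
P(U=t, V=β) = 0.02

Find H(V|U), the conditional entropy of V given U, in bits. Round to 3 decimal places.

Chain rule: H(V|U) = H(U,V) − H(U).
Marginals: p(U) = (0.2600, 0.4200, 0.3200), p(V) = (0.6300, 0.3700).
H(U,V) = 2.2861 bits; H(U) = 1.5570 bits.
H(V|U) = 2.2861 − 1.5570 = 0.729 bits.

0.729 bits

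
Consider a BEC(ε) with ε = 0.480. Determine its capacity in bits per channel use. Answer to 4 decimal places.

0.5200 bits

Binary erasure channel: capacity C = 1 − ε.
C = 1 − 0.480 = 0.5200 bits per channel use.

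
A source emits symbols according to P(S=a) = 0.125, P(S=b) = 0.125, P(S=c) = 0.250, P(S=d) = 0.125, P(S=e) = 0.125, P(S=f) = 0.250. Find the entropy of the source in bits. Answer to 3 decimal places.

2.500 bits

H(S) = −Σ p·log₂ p.
  −(0.125)·log₂(0.125) = 0.3750
  −(0.125)·log₂(0.125) = 0.3750
  −(0.250)·log₂(0.250) = 0.5000
  −(0.125)·log₂(0.125) = 0.3750
  −(0.125)·log₂(0.125) = 0.3750
  −(0.250)·log₂(0.250) = 0.5000
Sum: 0.3750 + 0.3750 + 0.5000 + 0.3750 + 0.3750 + 0.5000 = 2.500 bits.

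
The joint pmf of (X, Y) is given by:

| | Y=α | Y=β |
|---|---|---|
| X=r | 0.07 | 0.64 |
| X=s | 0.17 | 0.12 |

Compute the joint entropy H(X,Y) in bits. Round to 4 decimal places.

1.4823 bits

H(X,Y) = −Σ p(x,y)·log₂ p(x,y) over all 4 cells.
  cell (r,α): −0.07·log₂0.07 = 0.26856
  cell (r,β): −0.64·log₂0.64 = 0.41207
  cell (s,α): −0.17·log₂0.17 = 0.43459
  cell (s,β): −0.12·log₂0.12 = 0.36707
Sum = 1.4823 bits.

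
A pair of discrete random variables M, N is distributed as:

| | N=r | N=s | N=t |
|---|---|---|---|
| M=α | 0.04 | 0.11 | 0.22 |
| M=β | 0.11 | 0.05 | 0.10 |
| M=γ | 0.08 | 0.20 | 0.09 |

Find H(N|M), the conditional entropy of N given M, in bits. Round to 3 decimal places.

Chain rule: H(N|M) = H(M,N) − H(M).
Marginals: p(M) = (0.3700, 0.2600, 0.3700), p(N) = (0.2300, 0.3600, 0.4100).
H(M,N) = 2.9837 bits; H(M) = 1.5667 bits.
H(N|M) = 2.9837 − 1.5667 = 1.417 bits.

1.417 bits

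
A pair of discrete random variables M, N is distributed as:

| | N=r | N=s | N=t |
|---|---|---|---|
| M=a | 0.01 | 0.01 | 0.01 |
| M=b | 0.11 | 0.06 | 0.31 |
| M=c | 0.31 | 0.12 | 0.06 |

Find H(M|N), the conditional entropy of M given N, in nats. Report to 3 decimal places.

Marginals: p(M) = (0.0300, 0.4800, 0.4900), p(N) = (0.4300, 0.1900, 0.3800).
H(M|N) = Σ p(N) · H(M|N=·).
  N=r: p=0.4300, H(M|N=r) = 0.6721
  N=s: p=0.1900, H(M|N=s) = 0.8092
  N=t: p=0.3800, H(M|N=t) = 0.5533
Weighted sum = 0.653 nats.

0.653 nats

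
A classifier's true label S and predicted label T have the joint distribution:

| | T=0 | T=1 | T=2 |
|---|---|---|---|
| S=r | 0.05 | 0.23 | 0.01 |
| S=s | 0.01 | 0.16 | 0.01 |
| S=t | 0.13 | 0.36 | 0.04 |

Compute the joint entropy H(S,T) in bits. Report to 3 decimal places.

H(S,T) = −Σ p(x,y)·log₂ p(x,y) over all 9 cells.
  cell (r,0): −0.05·log₂0.05 = 0.2161
  cell (r,1): −0.23·log₂0.23 = 0.4877
  cell (r,2): −0.01·log₂0.01 = 0.0664
  cell (s,0): −0.01·log₂0.01 = 0.0664
  cell (s,1): −0.16·log₂0.16 = 0.4230
  cell (s,2): −0.01·log₂0.01 = 0.0664
  cell (t,0): −0.13·log₂0.13 = 0.3826
  cell (t,1): −0.36·log₂0.36 = 0.5306
  cell (t,2): −0.04·log₂0.04 = 0.1858
Sum = 2.425 bits.

2.425 bits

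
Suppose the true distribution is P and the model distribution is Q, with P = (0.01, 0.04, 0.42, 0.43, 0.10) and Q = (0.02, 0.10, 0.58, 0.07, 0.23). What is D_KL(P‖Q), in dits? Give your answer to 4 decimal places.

0.2250 dits

D(P‖Q) = Σ p·log₁₀(p/q).
  0.01·log₁₀(0.01/0.02) = -0.00301
  0.04·log₁₀(0.04/0.10) = -0.01592
  0.42·log₁₀(0.42/0.58) = -0.05888
  0.43·log₁₀(0.43/0.07) = 0.33900
  0.10·log₁₀(0.10/0.23) = -0.03617
D(P‖Q) = 0.2250 dits.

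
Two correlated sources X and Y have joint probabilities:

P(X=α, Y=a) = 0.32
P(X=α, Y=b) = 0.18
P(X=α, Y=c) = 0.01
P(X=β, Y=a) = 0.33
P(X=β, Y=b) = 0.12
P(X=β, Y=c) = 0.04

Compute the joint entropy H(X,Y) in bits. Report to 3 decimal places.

2.118 bits

H(X,Y) = −Σ p(x,y)·log₂ p(x,y) over all 6 cells.
  cell (α,a): −0.32·log₂0.32 = 0.5260
  cell (α,b): −0.18·log₂0.18 = 0.4453
  cell (α,c): −0.01·log₂0.01 = 0.0664
  cell (β,a): −0.33·log₂0.33 = 0.5278
  cell (β,b): −0.12·log₂0.12 = 0.3671
  cell (β,c): −0.04·log₂0.04 = 0.1858
Sum = 2.118 bits.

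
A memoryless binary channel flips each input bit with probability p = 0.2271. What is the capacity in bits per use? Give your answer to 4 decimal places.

Binary symmetric channel: C = 1 − h₂(ε) where h₂ is the binary entropy function.
h₂(0.2271) = −0.2271·log₂0.2271 − 0.7729·log₂0.7729 = 0.7729.
C = 1 − 0.7729 = 0.2271 bits per channel use.

0.2271 bits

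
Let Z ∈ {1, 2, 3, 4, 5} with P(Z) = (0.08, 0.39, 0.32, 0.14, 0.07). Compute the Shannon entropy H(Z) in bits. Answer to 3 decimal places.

H(Z) = −Σ p·log₂ p.
  −(0.08)·log₂(0.08) = 0.2915
  −(0.39)·log₂(0.39) = 0.5298
  −(0.32)·log₂(0.32) = 0.5260
  −(0.14)·log₂(0.14) = 0.3971
  −(0.07)·log₂(0.07) = 0.2686
Sum: 0.2915 + 0.5298 + 0.5260 + 0.3971 + 0.2686 = 2.013 bits.

2.013 bits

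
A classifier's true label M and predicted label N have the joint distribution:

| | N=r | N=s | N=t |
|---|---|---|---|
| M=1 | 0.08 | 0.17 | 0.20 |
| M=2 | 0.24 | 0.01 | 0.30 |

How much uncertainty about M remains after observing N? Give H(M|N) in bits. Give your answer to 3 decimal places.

0.801 bits

Chain rule: H(M|N) = H(M,N) − H(N).
Marginals: p(M) = (0.4500, 0.5500), p(N) = (0.3200, 0.1800, 0.5000).
H(M,N) = 2.2721 bits; H(N) = 1.4713 bits.
H(M|N) = 2.2721 − 1.4713 = 0.801 bits.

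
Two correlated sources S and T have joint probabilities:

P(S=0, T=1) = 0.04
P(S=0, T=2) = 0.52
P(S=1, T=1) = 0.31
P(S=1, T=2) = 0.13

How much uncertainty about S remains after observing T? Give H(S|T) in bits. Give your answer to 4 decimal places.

Chain rule: H(S|T) = H(S,T) − H(T).
Marginals: p(S) = (0.5600, 0.4400), p(T) = (0.3500, 0.6500).
H(S,T) = 1.5828 bits; H(T) = 0.9341 bits.
H(S|T) = 1.5828 − 0.9341 = 0.6487 bits.

0.6487 bits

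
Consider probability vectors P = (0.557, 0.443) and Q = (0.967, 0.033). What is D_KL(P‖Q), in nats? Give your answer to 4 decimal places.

0.8432 nats

D(P‖Q) = Σ p·ln(p/q).
  0.557·ln(0.557/0.967) = -0.30726
  0.443·ln(0.443/0.033) = 1.15050
D(P‖Q) = 0.8432 nats.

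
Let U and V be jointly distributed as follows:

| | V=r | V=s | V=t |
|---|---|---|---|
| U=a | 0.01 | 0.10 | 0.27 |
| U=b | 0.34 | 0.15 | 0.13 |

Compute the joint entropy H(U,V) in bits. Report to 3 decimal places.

2.231 bits

H(U,V) = −Σ p(x,y)·log₂ p(x,y) over all 6 cells.
  cell (a,r): −0.01·log₂0.01 = 0.0664
  cell (a,s): −0.10·log₂0.10 = 0.3322
  cell (a,t): −0.27·log₂0.27 = 0.5100
  cell (b,r): −0.34·log₂0.34 = 0.5292
  cell (b,s): −0.15·log₂0.15 = 0.4105
  cell (b,t): −0.13·log₂0.13 = 0.3826
Sum = 2.231 bits.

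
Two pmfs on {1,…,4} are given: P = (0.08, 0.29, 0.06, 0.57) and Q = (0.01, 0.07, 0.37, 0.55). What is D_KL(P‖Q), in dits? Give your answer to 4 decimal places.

0.2127 dits

D(P‖Q) = Σ p·log₁₀(p/q).
  0.08·log₁₀(0.08/0.01) = 0.07225
  0.29·log₁₀(0.29/0.07) = 0.17902
  0.06·log₁₀(0.06/0.37) = -0.04740
  0.57·log₁₀(0.57/0.55) = 0.00884
D(P‖Q) = 0.2127 dits.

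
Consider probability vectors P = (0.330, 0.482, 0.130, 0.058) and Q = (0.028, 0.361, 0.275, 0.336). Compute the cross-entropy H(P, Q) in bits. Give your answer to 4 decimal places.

2.7442 bits

H(P,Q) = −Σ p·log₂ q.
  −0.330·log₂(0.028) = 1.70228
  −0.482·log₂(0.361) = 0.70851
  −0.130·log₂(0.275) = 0.24212
  −0.058·log₂(0.336) = 0.09126
H(P,Q) = 2.7442 bits.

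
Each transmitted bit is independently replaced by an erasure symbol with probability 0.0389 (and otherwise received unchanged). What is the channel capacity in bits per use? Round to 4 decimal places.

0.9611 bits

Binary erasure channel: capacity C = 1 − ε.
C = 1 − 0.0389 = 0.9611 bits per channel use.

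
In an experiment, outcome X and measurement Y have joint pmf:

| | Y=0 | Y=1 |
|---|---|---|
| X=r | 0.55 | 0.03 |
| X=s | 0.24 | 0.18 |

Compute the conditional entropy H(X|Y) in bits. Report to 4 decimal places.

Marginals: p(X) = (0.5800, 0.4200), p(Y) = (0.7900, 0.2100).
H(X|Y) = Σ p(Y) · H(X|Y=·).
  Y=0: p=0.7900, H(X|Y=0) = 0.8859
  Y=1: p=0.2100, H(X|Y=1) = 0.5917
Weighted sum = 0.8241 bits.

0.8241 bits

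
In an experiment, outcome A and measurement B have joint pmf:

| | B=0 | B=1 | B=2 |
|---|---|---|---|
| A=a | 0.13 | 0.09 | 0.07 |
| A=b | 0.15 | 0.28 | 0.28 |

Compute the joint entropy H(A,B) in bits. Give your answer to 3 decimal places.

H(A,B) = −Σ p(x,y)·log₂ p(x,y) over all 6 cells.
  cell (a,0): −0.13·log₂0.13 = 0.3826
  cell (a,1): −0.09·log₂0.09 = 0.3127
  cell (a,2): −0.07·log₂0.07 = 0.2686
  cell (b,0): −0.15·log₂0.15 = 0.4105
  cell (b,1): −0.28·log₂0.28 = 0.5142
  cell (b,2): −0.28·log₂0.28 = 0.5142
Sum = 2.403 bits.

2.403 bits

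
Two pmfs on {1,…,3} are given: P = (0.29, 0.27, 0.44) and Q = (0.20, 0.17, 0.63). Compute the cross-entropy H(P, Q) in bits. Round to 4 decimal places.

H(P,Q) = −Σ p·log₂ q.
  −0.29·log₂(0.20) = 0.67336
  −0.27·log₂(0.17) = 0.69023
  −0.44·log₂(0.63) = 0.29329
H(P,Q) = 1.6569 bits.

1.6569 bits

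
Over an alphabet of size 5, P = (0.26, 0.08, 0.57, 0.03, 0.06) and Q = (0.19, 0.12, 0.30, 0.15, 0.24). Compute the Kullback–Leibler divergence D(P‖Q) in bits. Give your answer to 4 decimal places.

0.4090 bits

D(P‖Q) = Σ p·log₂(p/q).
  0.26·log₂(0.26/0.19) = 0.11765
  0.08·log₂(0.08/0.12) = -0.04680
  0.57·log₂(0.57/0.30) = 0.52782
  0.03·log₂(0.03/0.15) = -0.06966
  0.06·log₂(0.06/0.24) = -0.12000
D(P‖Q) = 0.4090 bits.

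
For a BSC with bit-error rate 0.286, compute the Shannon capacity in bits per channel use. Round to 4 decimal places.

Binary symmetric channel: C = 1 − h₂(ε) where h₂ is the binary entropy function.
h₂(0.286) = −0.286·log₂0.286 − 0.714·log₂0.714 = 0.8635.
C = 1 − 0.8635 = 0.1365 bits per channel use.

0.1365 bits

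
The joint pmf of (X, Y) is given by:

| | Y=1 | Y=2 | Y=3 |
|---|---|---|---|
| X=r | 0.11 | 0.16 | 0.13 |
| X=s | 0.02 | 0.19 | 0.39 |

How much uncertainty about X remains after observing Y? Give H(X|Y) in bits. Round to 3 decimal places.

Marginals: p(X) = (0.4000, 0.6000), p(Y) = (0.1300, 0.3500, 0.5200).
H(X|Y) = Σ p(Y) · H(X|Y=·).
  Y=1: p=0.1300, H(X|Y=1) = 0.6194
  Y=2: p=0.3500, H(X|Y=2) = 0.9947
  Y=3: p=0.5200, H(X|Y=3) = 0.8113
Weighted sum = 0.851 bits.

0.851 bits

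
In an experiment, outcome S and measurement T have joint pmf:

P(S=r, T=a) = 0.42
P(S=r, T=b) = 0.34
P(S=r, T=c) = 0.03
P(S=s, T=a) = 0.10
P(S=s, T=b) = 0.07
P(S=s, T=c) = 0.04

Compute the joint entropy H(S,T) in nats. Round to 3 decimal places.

1.382 nats

H(S,T) = −Σ p(x,y)·ln p(x,y) over all 6 cells.
  cell (r,a): −0.42·ln0.42 = 0.3644
  cell (r,b): −0.34·ln0.34 = 0.3668
  cell (r,c): −0.03·ln0.03 = 0.1052
  cell (s,a): −0.10·ln0.10 = 0.2303
  cell (s,b): −0.07·ln0.07 = 0.1861
  cell (s,c): −0.04·ln0.04 = 0.1288
Sum = 1.382 nats.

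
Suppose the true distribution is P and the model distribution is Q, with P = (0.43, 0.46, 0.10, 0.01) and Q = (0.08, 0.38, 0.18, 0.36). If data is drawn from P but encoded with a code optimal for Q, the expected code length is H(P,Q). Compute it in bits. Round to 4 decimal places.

H(P,Q) = −Σ p·log₂ q.
  −0.43·log₂(0.08) = 1.56686
  −0.46·log₂(0.38) = 0.64213
  −0.10·log₂(0.18) = 0.24739
  −0.01·log₂(0.36) = 0.01474
H(P,Q) = 2.4711 bits.

2.4711 bits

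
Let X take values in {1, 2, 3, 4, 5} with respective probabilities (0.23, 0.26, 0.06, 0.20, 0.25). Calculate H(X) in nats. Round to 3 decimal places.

H(X) = −Σ p·ln p.
  −(0.23)·ln(0.23) = 0.3380
  −(0.26)·ln(0.26) = 0.3502
  −(0.06)·ln(0.06) = 0.1688
  −(0.20)·ln(0.20) = 0.3219
  −(0.25)·ln(0.25) = 0.3466
Sum: 0.3380 + 0.3502 + 0.1688 + 0.3219 + 0.3466 = 1.526 nats.

1.526 nats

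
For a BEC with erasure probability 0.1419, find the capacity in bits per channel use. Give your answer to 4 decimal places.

0.8581 bits

Binary erasure channel: capacity C = 1 − ε.
C = 1 − 0.1419 = 0.8581 bits per channel use.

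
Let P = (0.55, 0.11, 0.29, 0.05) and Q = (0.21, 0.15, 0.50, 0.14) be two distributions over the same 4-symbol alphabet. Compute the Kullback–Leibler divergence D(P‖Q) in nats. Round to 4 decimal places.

D(P‖Q) = Σ p·ln(p/q).
  0.55·ln(0.55/0.21) = 0.52955
  0.11·ln(0.11/0.15) = -0.03412
  0.29·ln(0.29/0.50) = -0.15797
  0.05·ln(0.05/0.14) = -0.05148
D(P‖Q) = 0.2860 nats.

0.2860 nats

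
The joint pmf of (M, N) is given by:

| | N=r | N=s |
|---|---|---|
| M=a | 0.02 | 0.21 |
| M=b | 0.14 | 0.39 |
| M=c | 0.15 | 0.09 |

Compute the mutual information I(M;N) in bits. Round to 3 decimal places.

Marginals: p(M) = (0.2300, 0.5300, 0.2400), p(N) = (0.3100, 0.6900).
I(M;N) = H(M) + H(N) − H(M,N).
H(M) = 1.4672, H(N) = 0.8932, H(M,N) = 2.2358.
I(M;N) = 1.4672 + 0.8932 − 2.2358 = 0.125 bits.

0.125 bits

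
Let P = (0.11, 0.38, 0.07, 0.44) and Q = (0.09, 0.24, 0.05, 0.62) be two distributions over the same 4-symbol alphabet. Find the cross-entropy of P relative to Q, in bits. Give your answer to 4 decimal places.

1.7705 bits

H(P,Q) = −Σ p·log₂ q.
  −0.11·log₂(0.09) = 0.38213
  −0.38·log₂(0.24) = 0.78238
  −0.07·log₂(0.05) = 0.30253
  −0.44·log₂(0.62) = 0.30345
H(P,Q) = 1.7705 bits.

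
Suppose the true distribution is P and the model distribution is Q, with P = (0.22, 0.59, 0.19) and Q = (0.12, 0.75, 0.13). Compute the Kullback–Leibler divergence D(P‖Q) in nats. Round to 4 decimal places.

D(P‖Q) = Σ p·ln(p/q).
  0.22·ln(0.22/0.12) = 0.13335
  0.59·ln(0.59/0.75) = -0.14157
  0.19·ln(0.19/0.13) = 0.07210
D(P‖Q) = 0.0639 nats.

0.0639 nats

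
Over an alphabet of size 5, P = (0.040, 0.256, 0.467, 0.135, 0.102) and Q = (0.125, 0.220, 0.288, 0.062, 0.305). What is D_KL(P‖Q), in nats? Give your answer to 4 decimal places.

D(P‖Q) = Σ p·ln(p/q).
  0.040·ln(0.040/0.125) = -0.04558
  0.256·ln(0.256/0.220) = 0.03880
  0.467·ln(0.467/0.288) = 0.22573
  0.135·ln(0.135/0.062) = 0.10505
  0.102·ln(0.102/0.305) = -0.11172
D(P‖Q) = 0.2123 nats.

0.2123 nats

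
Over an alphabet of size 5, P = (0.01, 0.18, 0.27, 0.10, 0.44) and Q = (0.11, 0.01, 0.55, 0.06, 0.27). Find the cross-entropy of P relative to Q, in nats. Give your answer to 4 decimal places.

H(P,Q) = −Σ p·ln q.
  −0.01·ln(0.11) = 0.02207
  −0.18·ln(0.01) = 0.82893
  −0.27·ln(0.55) = 0.16142
  −0.10·ln(0.06) = 0.28134
  −0.44·ln(0.27) = 0.57611
H(P,Q) = 1.8699 nats.

1.8699 nats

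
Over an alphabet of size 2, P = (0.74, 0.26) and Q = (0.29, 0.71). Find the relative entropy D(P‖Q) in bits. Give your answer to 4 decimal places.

D(P‖Q) = Σ p·log₂(p/q).
  0.74·log₂(0.74/0.29) = 1.00009
  0.26·log₂(0.26/0.71) = -0.37682
D(P‖Q) = 0.6233 bits.

0.6233 bits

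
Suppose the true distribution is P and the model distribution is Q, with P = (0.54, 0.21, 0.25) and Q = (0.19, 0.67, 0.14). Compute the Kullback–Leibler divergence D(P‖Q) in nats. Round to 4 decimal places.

0.4654 nats

D(P‖Q) = Σ p·ln(p/q).
  0.54·ln(0.54/0.19) = 0.56405
  0.21·ln(0.21/0.67) = -0.24364
  0.25·ln(0.25/0.14) = 0.14495
D(P‖Q) = 0.4654 nats.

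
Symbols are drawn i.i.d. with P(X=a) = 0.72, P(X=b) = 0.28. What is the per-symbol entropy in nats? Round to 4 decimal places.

0.5930 nats

H(X) = −Σ p·ln p.
  −(0.72)·ln(0.72) = 0.23652
  −(0.28)·ln(0.28) = 0.35643
Sum: 0.23652 + 0.35643 = 0.5930 nats.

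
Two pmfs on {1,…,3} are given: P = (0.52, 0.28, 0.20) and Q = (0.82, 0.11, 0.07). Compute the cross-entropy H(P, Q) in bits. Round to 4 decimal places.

H(P,Q) = −Σ p·log₂ q.
  −0.52·log₂(0.82) = 0.14888
  −0.28·log₂(0.11) = 0.89164
  −0.20·log₂(0.07) = 0.76730
H(P,Q) = 1.8078 bits.

1.8078 bits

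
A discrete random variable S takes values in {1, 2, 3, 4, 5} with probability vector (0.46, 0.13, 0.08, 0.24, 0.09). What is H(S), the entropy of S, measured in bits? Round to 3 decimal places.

1.996 bits

H(S) = −Σ p·log₂ p.
  −(0.46)·log₂(0.46) = 0.5153
  −(0.13)·log₂(0.13) = 0.3826
  −(0.08)·log₂(0.08) = 0.2915
  −(0.24)·log₂(0.24) = 0.4941
  −(0.09)·log₂(0.09) = 0.3127
Sum: 0.5153 + 0.3826 + 0.2915 + 0.4941 + 0.3127 = 1.996 bits.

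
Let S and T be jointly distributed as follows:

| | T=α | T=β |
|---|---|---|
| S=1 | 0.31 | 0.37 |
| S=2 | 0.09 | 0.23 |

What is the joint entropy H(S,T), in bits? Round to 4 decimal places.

H(S,T) = −Σ p(x,y)·log₂ p(x,y) over all 4 cells.
  cell (1,α): −0.31·log₂0.31 = 0.52379
  cell (1,β): −0.37·log₂0.37 = 0.53073
  cell (2,α): −0.09·log₂0.09 = 0.31265
  cell (2,β): −0.23·log₂0.23 = 0.48767
Sum = 1.8548 bits.

1.8548 bits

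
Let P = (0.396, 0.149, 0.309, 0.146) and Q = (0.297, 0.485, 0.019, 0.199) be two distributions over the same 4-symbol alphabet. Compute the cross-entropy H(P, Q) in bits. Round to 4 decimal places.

2.9560 bits

H(P,Q) = −Σ p·log₂ q.
  −0.396·log₂(0.297) = 0.69358
  −0.149·log₂(0.485) = 0.15555
  −0.309·log₂(0.019) = 1.76682
  −0.146·log₂(0.199) = 0.34006
H(P,Q) = 2.9560 bits.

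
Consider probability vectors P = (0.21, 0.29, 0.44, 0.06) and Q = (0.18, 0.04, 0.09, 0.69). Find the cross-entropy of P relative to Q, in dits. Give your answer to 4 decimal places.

1.0316 dits

H(P,Q) = −Σ p·log₁₀ q.
  −0.21·log₁₀(0.18) = 0.15639
  −0.29·log₁₀(0.04) = 0.40540
  −0.44·log₁₀(0.09) = 0.46013
  −0.06·log₁₀(0.69) = 0.00967
H(P,Q) = 1.0316 dits.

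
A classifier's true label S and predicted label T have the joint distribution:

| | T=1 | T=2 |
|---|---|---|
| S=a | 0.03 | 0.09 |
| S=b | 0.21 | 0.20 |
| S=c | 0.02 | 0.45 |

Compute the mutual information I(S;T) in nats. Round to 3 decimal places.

0.139 nats

Marginals: p(S) = (0.1200, 0.4100, 0.4700), p(T) = (0.2600, 0.7400).
I(S;T) = Σ p(x,y)·ln[p(x,y)/(p(x)p(y))].
  (a,1): 0.03·ln(0.9615) = -0.0012
  (a,2): 0.09·ln(1.0135) = 0.0012
  (b,1): 0.21·ln(1.9700) = 0.1424
  (b,2): 0.20·ln(0.6592) = -0.0833
  (c,1): 0.02·ln(0.1637) = -0.0362
  (c,2): 0.45·ln(1.2938) = 0.1159
Sum = 0.139 nats.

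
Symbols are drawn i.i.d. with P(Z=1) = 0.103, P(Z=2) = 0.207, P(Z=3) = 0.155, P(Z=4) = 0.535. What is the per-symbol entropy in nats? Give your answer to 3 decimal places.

H(Z) = −Σ p·ln p.
  −(0.103)·ln(0.103) = 0.2341
  −(0.207)·ln(0.207) = 0.3260
  −(0.155)·ln(0.155) = 0.2890
  −(0.535)·ln(0.535) = 0.3346
Sum: 0.2341 + 0.3260 + 0.2890 + 0.3346 = 1.184 nats.

1.184 nats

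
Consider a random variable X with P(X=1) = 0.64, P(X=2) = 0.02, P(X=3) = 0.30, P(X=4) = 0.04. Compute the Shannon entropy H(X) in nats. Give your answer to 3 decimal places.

H(X) = −Σ p·ln p.
  −(0.64)·ln(0.64) = 0.2856
  −(0.02)·ln(0.02) = 0.0782
  −(0.30)·ln(0.30) = 0.3612
  −(0.04)·ln(0.04) = 0.1288
Sum: 0.2856 + 0.0782 + 0.3612 + 0.1288 = 0.854 nats.

0.854 nats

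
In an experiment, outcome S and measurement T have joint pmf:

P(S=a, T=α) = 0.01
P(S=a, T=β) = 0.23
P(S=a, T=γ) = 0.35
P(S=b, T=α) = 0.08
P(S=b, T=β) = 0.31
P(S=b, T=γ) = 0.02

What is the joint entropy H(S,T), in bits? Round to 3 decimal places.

2.012 bits

H(S,T) = −Σ p(x,y)·log₂ p(x,y) over all 6 cells.
  cell (a,α): −0.01·log₂0.01 = 0.0664
  cell (a,β): −0.23·log₂0.23 = 0.4877
  cell (a,γ): −0.35·log₂0.35 = 0.5301
  cell (b,α): −0.08·log₂0.08 = 0.2915
  cell (b,β): −0.31·log₂0.31 = 0.5238
  cell (b,γ): −0.02·log₂0.02 = 0.1129
Sum = 2.012 bits.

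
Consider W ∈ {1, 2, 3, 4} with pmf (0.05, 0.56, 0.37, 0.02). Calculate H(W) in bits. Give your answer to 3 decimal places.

1.328 bits

H(W) = −Σ p·log₂ p.
  −(0.05)·log₂(0.05) = 0.2161
  −(0.56)·log₂(0.56) = 0.4684
  −(0.37)·log₂(0.37) = 0.5307
  −(0.02)·log₂(0.02) = 0.1129
Sum: 0.2161 + 0.4684 + 0.5307 + 0.1129 = 1.328 bits.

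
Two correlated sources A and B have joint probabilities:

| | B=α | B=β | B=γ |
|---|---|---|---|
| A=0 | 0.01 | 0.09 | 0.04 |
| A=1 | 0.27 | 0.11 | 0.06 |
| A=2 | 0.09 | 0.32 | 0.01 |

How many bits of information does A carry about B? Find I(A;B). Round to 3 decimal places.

Marginals: p(A) = (0.1400, 0.4400, 0.4200), p(B) = (0.3700, 0.5200, 0.1100).
I(A;B) = H(A) + H(B) − H(A,B).
H(A) = 1.4439, H(B) = 1.3716, H(A,B) = 2.5738.
I(A;B) = 1.4439 + 1.3716 − 2.5738 = 0.242 bits.

0.242 bits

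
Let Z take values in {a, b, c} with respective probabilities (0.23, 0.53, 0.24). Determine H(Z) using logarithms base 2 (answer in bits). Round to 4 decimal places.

1.4672 bits

H(Z) = −Σ p·log₂ p.
  −(0.23)·log₂(0.23) = 0.48767
  −(0.53)·log₂(0.53) = 0.48545
  −(0.24)·log₂(0.24) = 0.49413
Sum: 0.48767 + 0.48545 + 0.49413 = 1.4672 bits.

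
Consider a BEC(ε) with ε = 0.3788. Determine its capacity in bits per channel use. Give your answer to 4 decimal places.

Binary erasure channel: capacity C = 1 − ε.
C = 1 − 0.3788 = 0.6212 bits per channel use.

0.6212 bits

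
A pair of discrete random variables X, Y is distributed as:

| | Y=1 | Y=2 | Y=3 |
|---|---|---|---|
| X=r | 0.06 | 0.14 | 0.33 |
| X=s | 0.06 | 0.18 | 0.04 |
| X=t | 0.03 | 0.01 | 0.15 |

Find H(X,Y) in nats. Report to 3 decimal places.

1.852 nats

H(X,Y) = −Σ p(x,y)·ln p(x,y) over all 9 cells.
  cell (r,1): −0.06·ln0.06 = 0.1688
  cell (r,2): −0.14·ln0.14 = 0.2753
  cell (r,3): −0.33·ln0.33 = 0.3659
  cell (s,1): −0.06·ln0.06 = 0.1688
  cell (s,2): −0.18·ln0.18 = 0.3087
  cell (s,3): −0.04·ln0.04 = 0.1288
  cell (t,1): −0.03·ln0.03 = 0.1052
  cell (t,2): −0.01·ln0.01 = 0.0461
  cell (t,3): −0.15·ln0.15 = 0.2846
Sum = 1.852 nats.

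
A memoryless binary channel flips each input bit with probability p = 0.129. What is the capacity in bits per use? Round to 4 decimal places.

0.4453 bits

Binary symmetric channel: C = 1 − h₂(ε) where h₂ is the binary entropy function.
h₂(0.129) = −0.129·log₂0.129 − 0.871·log₂0.871 = 0.5547.
C = 1 − 0.5547 = 0.4453 bits per channel use.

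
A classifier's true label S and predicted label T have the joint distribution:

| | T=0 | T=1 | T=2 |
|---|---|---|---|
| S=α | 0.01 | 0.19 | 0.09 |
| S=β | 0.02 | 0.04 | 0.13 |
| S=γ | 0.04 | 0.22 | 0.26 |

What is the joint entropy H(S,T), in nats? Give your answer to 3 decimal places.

1.863 nats

H(S,T) = −Σ p(x,y)·ln p(x,y) over all 9 cells.
  cell (α,0): −0.01·ln0.01 = 0.0461
  cell (α,1): −0.19·ln0.19 = 0.3155
  cell (α,2): −0.09·ln0.09 = 0.2167
  cell (β,0): −0.02·ln0.02 = 0.0782
  cell (β,1): −0.04·ln0.04 = 0.1288
  cell (β,2): −0.13·ln0.13 = 0.2652
  cell (γ,0): −0.04·ln0.04 = 0.1288
  cell (γ,1): −0.22·ln0.22 = 0.3331
  cell (γ,2): −0.26·ln0.26 = 0.3502
Sum = 1.863 nats.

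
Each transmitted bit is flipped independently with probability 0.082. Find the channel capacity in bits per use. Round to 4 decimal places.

0.5908 bits

Binary symmetric channel: C = 1 − h₂(ε) where h₂ is the binary entropy function.
h₂(0.082) = −0.082·log₂0.082 − 0.918·log₂0.918 = 0.4092.
C = 1 − 0.4092 = 0.5908 bits per channel use.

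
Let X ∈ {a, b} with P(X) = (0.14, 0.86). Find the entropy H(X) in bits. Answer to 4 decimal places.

0.5842 bits

H(X) = −Σ p·log₂ p.
  −(0.14)·log₂(0.14) = 0.39711
  −(0.86)·log₂(0.86) = 0.18713
Sum: 0.39711 + 0.18713 = 0.5842 bits.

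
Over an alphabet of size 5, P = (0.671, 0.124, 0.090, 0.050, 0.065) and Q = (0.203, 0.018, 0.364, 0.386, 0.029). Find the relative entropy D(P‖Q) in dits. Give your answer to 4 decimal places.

0.3761 dits

D(P‖Q) = Σ p·log₁₀(p/q).
  0.671·log₁₀(0.671/0.203) = 0.34840
  0.124·log₁₀(0.124/0.018) = 0.10393
  0.090·log₁₀(0.090/0.364) = -0.05462
  0.050·log₁₀(0.050/0.386) = -0.04438
  0.065·log₁₀(0.065/0.029) = 0.02278
D(P‖Q) = 0.3761 dits.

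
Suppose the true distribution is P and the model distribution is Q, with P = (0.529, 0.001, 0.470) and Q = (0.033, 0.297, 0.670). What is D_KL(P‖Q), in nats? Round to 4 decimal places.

D(P‖Q) = Σ p·ln(p/q).
  0.529·ln(0.529/0.033) = 1.46770
  0.001·ln(0.001/0.297) = -0.00569
  0.470·ln(0.470/0.670) = -0.16664
D(P‖Q) = 1.2954 nats.

1.2954 nats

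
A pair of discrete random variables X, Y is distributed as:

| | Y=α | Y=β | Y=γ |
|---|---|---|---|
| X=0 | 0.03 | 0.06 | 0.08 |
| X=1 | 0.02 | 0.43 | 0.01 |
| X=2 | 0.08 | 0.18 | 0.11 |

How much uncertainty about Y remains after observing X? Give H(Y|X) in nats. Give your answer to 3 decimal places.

0.690 nats

Marginals: p(X) = (0.1700, 0.4600, 0.3700), p(Y) = (0.1300, 0.6700, 0.2000).
H(Y|X) = Σ p(X) · H(Y|X=·).
  X=0: p=0.1700, H(Y|X=0) = 1.0284
  X=1: p=0.4600, H(Y|X=1) = 0.2826
  X=2: p=0.3700, H(Y|X=2) = 1.0423
Weighted sum = 0.690 nats.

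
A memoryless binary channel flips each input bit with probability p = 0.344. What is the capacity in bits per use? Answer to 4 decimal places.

0.0714 bits

Binary symmetric channel: C = 1 − h₂(ε) where h₂ is the binary entropy function.
h₂(0.344) = −0.344·log₂0.344 − 0.656·log₂0.656 = 0.9286.
C = 1 − 0.9286 = 0.0714 bits per channel use.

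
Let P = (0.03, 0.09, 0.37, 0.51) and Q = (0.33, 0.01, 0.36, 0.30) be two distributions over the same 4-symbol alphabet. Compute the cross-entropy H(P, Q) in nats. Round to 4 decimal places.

H(P,Q) = −Σ p·ln q.
  −0.03·ln(0.33) = 0.03326
  −0.09·ln(0.01) = 0.41447
  −0.37·ln(0.36) = 0.37801
  −0.51·ln(0.30) = 0.61403
H(P,Q) = 1.4398 nats.

1.4398 nats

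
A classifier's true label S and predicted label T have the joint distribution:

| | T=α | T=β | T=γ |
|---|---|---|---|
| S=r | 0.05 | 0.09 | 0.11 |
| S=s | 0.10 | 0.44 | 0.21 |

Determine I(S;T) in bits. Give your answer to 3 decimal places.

Marginals: p(S) = (0.2500, 0.7500), p(T) = (0.1500, 0.5300, 0.3200).
I(S;T) = H(S) + H(T) − H(S,T).
H(S) = 0.8113, H(T) = 1.4220, H(S,T) = 2.2052.
I(S;T) = 0.8113 + 1.4220 − 2.2052 = 0.028 bits.

0.028 bits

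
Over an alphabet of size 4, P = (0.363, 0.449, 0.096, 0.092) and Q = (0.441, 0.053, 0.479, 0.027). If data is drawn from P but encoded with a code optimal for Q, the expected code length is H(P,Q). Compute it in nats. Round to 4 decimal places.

2.0191 nats

H(P,Q) = −Σ p·ln q.
  −0.363·ln(0.441) = 0.29719
  −0.449·ln(0.053) = 1.31892
  −0.096·ln(0.479) = 0.07066
  −0.092·ln(0.027) = 0.33230
H(P,Q) = 2.0191 nats.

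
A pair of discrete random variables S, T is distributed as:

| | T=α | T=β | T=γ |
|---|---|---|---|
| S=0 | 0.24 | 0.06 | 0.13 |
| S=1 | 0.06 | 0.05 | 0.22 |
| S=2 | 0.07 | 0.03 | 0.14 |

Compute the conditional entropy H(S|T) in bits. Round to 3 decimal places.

1.446 bits

Marginals: p(S) = (0.4300, 0.3300, 0.2400), p(T) = (0.3700, 0.1400, 0.4900).
H(S|T) = Σ p(T) · H(S|T=·).
  T=α: p=0.3700, H(S|T=α) = 1.2851
  T=β: p=0.1400, H(S|T=β) = 1.5306
  T=γ: p=0.4900, H(S|T=γ) = 1.5430
Weighted sum = 1.446 bits.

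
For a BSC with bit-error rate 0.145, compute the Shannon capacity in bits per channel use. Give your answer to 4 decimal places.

0.4028 bits

Binary symmetric channel: C = 1 − h₂(ε) where h₂ is the binary entropy function.
h₂(0.145) = −0.145·log₂0.145 − 0.855·log₂0.855 = 0.5972.
C = 1 − 0.5972 = 0.4028 bits per channel use.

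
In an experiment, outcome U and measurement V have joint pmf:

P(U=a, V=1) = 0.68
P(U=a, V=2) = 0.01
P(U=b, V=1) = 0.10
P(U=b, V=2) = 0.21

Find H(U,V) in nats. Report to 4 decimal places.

0.8663 nats

H(U,V) = −Σ p(x,y)·ln p(x,y) over all 4 cells.
  cell (a,1): −0.68·ln0.68 = 0.26225
  cell (a,2): −0.01·ln0.01 = 0.04605
  cell (b,1): −0.10·ln0.10 = 0.23026
  cell (b,2): −0.21·ln0.21 = 0.32774
Sum = 0.8663 nats.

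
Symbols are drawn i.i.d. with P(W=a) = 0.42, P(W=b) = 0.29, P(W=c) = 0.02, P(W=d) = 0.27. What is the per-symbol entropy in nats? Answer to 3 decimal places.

H(W) = −Σ p·ln p.
  −(0.42)·ln(0.42) = 0.3644
  −(0.29)·ln(0.29) = 0.3590
  −(0.02)·ln(0.02) = 0.0782
  −(0.27)·ln(0.27) = 0.3535
Sum: 0.3644 + 0.3590 + 0.0782 + 0.3535 = 1.155 nats.

1.155 nats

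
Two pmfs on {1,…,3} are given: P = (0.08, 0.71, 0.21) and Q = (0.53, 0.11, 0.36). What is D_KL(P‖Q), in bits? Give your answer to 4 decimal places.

1.5286 bits

D(P‖Q) = Σ p·log₂(p/q).
  0.08·log₂(0.08/0.53) = -0.21823
  0.71·log₂(0.71/0.11) = 1.91012
  0.21·log₂(0.21/0.36) = -0.16330
D(P‖Q) = 1.5286 bits.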